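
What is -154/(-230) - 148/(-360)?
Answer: 2237/2070 ≈ 1.0807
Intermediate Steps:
-154/(-230) - 148/(-360) = -154*(-1/230) - 148*(-1/360) = 77/115 + 37/90 = 2237/2070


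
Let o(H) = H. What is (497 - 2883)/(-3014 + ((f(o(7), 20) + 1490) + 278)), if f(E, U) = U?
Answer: 1193/613 ≈ 1.9462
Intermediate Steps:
(497 - 2883)/(-3014 + ((f(o(7), 20) + 1490) + 278)) = (497 - 2883)/(-3014 + ((20 + 1490) + 278)) = -2386/(-3014 + (1510 + 278)) = -2386/(-3014 + 1788) = -2386/(-1226) = -2386*(-1/1226) = 1193/613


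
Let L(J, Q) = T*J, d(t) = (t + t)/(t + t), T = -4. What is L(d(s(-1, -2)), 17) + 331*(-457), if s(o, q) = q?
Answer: -151271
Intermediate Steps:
d(t) = 1 (d(t) = (2*t)/((2*t)) = (2*t)*(1/(2*t)) = 1)
L(J, Q) = -4*J
L(d(s(-1, -2)), 17) + 331*(-457) = -4*1 + 331*(-457) = -4 - 151267 = -151271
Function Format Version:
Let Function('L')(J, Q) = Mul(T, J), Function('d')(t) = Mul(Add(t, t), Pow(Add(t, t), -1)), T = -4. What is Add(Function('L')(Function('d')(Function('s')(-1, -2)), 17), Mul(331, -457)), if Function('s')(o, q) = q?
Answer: -151271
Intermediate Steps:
Function('d')(t) = 1 (Function('d')(t) = Mul(Mul(2, t), Pow(Mul(2, t), -1)) = Mul(Mul(2, t), Mul(Rational(1, 2), Pow(t, -1))) = 1)
Function('L')(J, Q) = Mul(-4, J)
Add(Function('L')(Function('d')(Function('s')(-1, -2)), 17), Mul(331, -457)) = Add(Mul(-4, 1), Mul(331, -457)) = Add(-4, -151267) = -151271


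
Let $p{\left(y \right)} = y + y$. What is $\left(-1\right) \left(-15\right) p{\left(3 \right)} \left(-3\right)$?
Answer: $-270$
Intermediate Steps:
$p{\left(y \right)} = 2 y$
$\left(-1\right) \left(-15\right) p{\left(3 \right)} \left(-3\right) = \left(-1\right) \left(-15\right) 2 \cdot 3 \left(-3\right) = 15 \cdot 6 \left(-3\right) = 90 \left(-3\right) = -270$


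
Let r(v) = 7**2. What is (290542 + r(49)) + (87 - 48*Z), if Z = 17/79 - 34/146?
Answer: 1676344922/5767 ≈ 2.9068e+5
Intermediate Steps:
Z = -102/5767 (Z = 17*(1/79) - 34*1/146 = 17/79 - 17/73 = -102/5767 ≈ -0.017687)
r(v) = 49
(290542 + r(49)) + (87 - 48*Z) = (290542 + 49) + (87 - 48*(-102/5767)) = 290591 + (87 + 4896/5767) = 290591 + 506625/5767 = 1676344922/5767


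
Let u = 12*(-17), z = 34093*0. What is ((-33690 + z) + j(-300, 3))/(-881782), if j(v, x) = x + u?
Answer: 3081/80162 ≈ 0.038435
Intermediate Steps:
z = 0
u = -204
j(v, x) = -204 + x (j(v, x) = x - 204 = -204 + x)
((-33690 + z) + j(-300, 3))/(-881782) = ((-33690 + 0) + (-204 + 3))/(-881782) = (-33690 - 201)*(-1/881782) = -33891*(-1/881782) = 3081/80162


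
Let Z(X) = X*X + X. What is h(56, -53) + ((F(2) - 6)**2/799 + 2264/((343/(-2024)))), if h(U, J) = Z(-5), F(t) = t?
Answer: -3655799836/274057 ≈ -13340.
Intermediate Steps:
Z(X) = X + X**2 (Z(X) = X**2 + X = X + X**2)
h(U, J) = 20 (h(U, J) = -5*(1 - 5) = -5*(-4) = 20)
h(56, -53) + ((F(2) - 6)**2/799 + 2264/((343/(-2024)))) = 20 + ((2 - 6)**2/799 + 2264/((343/(-2024)))) = 20 + ((-4)**2*(1/799) + 2264/((343*(-1/2024)))) = 20 + (16*(1/799) + 2264/(-343/2024)) = 20 + (16/799 + 2264*(-2024/343)) = 20 + (16/799 - 4582336/343) = 20 - 3661280976/274057 = -3655799836/274057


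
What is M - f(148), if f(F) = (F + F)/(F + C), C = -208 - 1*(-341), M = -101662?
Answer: -28567318/281 ≈ -1.0166e+5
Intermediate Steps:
C = 133 (C = -208 + 341 = 133)
f(F) = 2*F/(133 + F) (f(F) = (F + F)/(F + 133) = (2*F)/(133 + F) = 2*F/(133 + F))
M - f(148) = -101662 - 2*148/(133 + 148) = -101662 - 2*148/281 = -101662 - 1*296/281 = -101662 - 296/281 = -28567318/281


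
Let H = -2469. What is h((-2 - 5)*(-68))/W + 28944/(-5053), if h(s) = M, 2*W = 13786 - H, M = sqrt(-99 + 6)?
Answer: -28944/5053 + 2*I*sqrt(93)/16255 ≈ -5.7281 + 0.0011865*I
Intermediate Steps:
M = I*sqrt(93) (M = sqrt(-93) = I*sqrt(93) ≈ 9.6436*I)
W = 16255/2 (W = (13786 - 1*(-2469))/2 = (13786 + 2469)/2 = (1/2)*16255 = 16255/2 ≈ 8127.5)
h(s) = I*sqrt(93)
h((-2 - 5)*(-68))/W + 28944/(-5053) = (I*sqrt(93))/(16255/2) + 28944/(-5053) = (I*sqrt(93))*(2/16255) + 28944*(-1/5053) = 2*I*sqrt(93)/16255 - 28944/5053 = -28944/5053 + 2*I*sqrt(93)/16255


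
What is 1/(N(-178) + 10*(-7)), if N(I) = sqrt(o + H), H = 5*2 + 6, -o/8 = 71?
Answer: -35/2726 - I*sqrt(138)/2726 ≈ -0.012839 - 0.0043094*I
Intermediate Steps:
o = -568 (o = -8*71 = -568)
H = 16 (H = 10 + 6 = 16)
N(I) = 2*I*sqrt(138) (N(I) = sqrt(-568 + 16) = sqrt(-552) = 2*I*sqrt(138))
1/(N(-178) + 10*(-7)) = 1/(2*I*sqrt(138) + 10*(-7)) = 1/(2*I*sqrt(138) - 70) = 1/(-70 + 2*I*sqrt(138))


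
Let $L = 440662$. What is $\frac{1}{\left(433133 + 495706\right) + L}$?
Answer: $\frac{1}{1369501} \approx 7.3019 \cdot 10^{-7}$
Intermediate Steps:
$\frac{1}{\left(433133 + 495706\right) + L} = \frac{1}{\left(433133 + 495706\right) + 440662} = \frac{1}{928839 + 440662} = \frac{1}{1369501}$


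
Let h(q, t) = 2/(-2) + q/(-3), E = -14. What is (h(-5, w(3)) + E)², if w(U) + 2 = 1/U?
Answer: 1600/9 ≈ 177.78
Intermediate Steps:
w(U) = -2 + 1/U
h(q, t) = -1 - q/3 (h(q, t) = 2*(-½) + q*(-⅓) = -1 - q/3)
(h(-5, w(3)) + E)² = ((-1 - ⅓*(-5)) - 14)² = ((-1 + 5/3) - 14)² = (⅔ - 14)² = (-40/3)² = 1600/9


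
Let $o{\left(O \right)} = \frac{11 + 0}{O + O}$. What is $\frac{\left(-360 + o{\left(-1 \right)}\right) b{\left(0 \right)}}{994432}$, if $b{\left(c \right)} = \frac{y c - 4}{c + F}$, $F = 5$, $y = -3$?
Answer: $\frac{43}{146240} \approx 0.00029404$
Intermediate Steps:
$o{\left(O \right)} = \frac{11}{2 O}$
$b{\left(c \right)} = \frac{-4 - 3 c}{5 + c}$ ($b{\left(c \right)} = \frac{- 3 c - 4}{c + 5} = \frac{-4 - 3 c}{5 + c}$)
$\frac{\left(-360 + o{\left(-1 \right)}\right) b{\left(0 \right)}}{994432} = \frac{\left(-360 + \frac{11}{2 \left(-1\right)}\right) \frac{-4 - 0}{5 + 0}}{994432} = \left(-360 + \frac{11}{2} \left(-1\right)\right) \frac{-4 + 0}{5} \cdot \frac{1}{994432} = \left(-360 - \frac{11}{2}\right) \frac{1}{5} \left(-4\right) \frac{1}{994432} = \left(- \frac{731}{2}\right) \left(- \frac{4}{5}\right) \frac{1}{994432} = \frac{1462}{5} \cdot \frac{1}{994432} = \frac{43}{146240}$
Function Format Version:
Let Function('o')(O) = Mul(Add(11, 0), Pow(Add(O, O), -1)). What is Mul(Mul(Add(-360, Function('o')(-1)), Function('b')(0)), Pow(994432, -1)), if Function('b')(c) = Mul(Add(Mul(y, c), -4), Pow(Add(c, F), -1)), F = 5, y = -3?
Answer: Rational(43, 146240) ≈ 0.00029404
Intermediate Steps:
Function('o')(O) = Mul(Rational(11, 2), Pow(O, -1)) (Function('o')(O) = Mul(11, Pow(Mul(2, O), -1)) = Mul(11, Mul(Rational(1, 2), Pow(O, -1))) = Mul(Rational(11, 2), Pow(O, -1)))
Function('b')(c) = Mul(Pow(Add(5, c), -1), Add(-4, Mul(-3, c))) (Function('b')(c) = Mul(Add(Mul(-3, c), -4), Pow(Add(c, 5), -1)) = Mul(Add(-4, Mul(-3, c)), Pow(Add(5, c), -1)) = Mul(Pow(Add(5, c), -1), Add(-4, Mul(-3, c))))
Mul(Mul(Add(-360, Function('o')(-1)), Function('b')(0)), Pow(994432, -1)) = Mul(Mul(Add(-360, Mul(Rational(11, 2), Pow(-1, -1))), Mul(Pow(Add(5, 0), -1), Add(-4, Mul(-3, 0)))), Pow(994432, -1)) = Mul(Mul(Add(-360, Mul(Rational(11, 2), -1)), Mul(Pow(5, -1), Add(-4, 0))), Rational(1, 994432)) = Mul(Mul(Add(-360, Rational(-11, 2)), Mul(Rational(1, 5), -4)), Rational(1, 994432)) = Mul(Mul(Rational(-731, 2), Rational(-4, 5)), Rational(1, 994432)) = Mul(Rational(1462, 5), Rational(1, 994432)) = Rational(43, 146240)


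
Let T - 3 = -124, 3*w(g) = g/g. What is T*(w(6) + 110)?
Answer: -40051/3 ≈ -13350.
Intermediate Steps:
w(g) = 1/3 (w(g) = (g/g)/3 = (1/3)*1 = 1/3)
T = -121 (T = 3 - 124 = -121)
T*(w(6) + 110) = -121*(1/3 + 110) = -121*331/3 = -40051/3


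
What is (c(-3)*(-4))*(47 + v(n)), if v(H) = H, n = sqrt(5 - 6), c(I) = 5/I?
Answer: 940/3 + 20*I/3 ≈ 313.33 + 6.6667*I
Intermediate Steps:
n = I (n = sqrt(-1) = I ≈ 1.0*I)
(c(-3)*(-4))*(47 + v(n)) = ((5/(-3))*(-4))*(47 + I) = ((5*(-1/3))*(-4))*(47 + I) = (-5/3*(-4))*(47 + I) = 20*(47 + I)/3 = 940/3 + 20*I/3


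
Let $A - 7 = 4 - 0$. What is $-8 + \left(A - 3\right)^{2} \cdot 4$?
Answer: $248$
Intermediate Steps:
$A = 11$ ($A = 7 + \left(4 - 0\right) = 7 + \left(4 + 0\right) = 7 + 4 = 11$)
$-8 + \left(A - 3\right)^{2} \cdot 4 = -8 + \left(11 - 3\right)^{2} \cdot 4 = -8 + 8^{2} \cdot 4 = -8 + 64 \cdot 4 = -8 + 256 = 248$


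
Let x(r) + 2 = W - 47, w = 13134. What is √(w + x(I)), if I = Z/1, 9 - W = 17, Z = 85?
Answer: 3*√1453 ≈ 114.35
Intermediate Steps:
W = -8 (W = 9 - 1*17 = 9 - 17 = -8)
I = 85 (I = 85/1 = 85*1 = 85)
x(r) = -57 (x(r) = -2 + (-8 - 47) = -2 - 55 = -57)
√(w + x(I)) = √(13134 - 57) = √13077 = 3*√1453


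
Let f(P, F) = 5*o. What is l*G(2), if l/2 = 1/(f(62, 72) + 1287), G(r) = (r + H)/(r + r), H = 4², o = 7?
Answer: 9/1322 ≈ 0.0068079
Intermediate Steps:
H = 16
f(P, F) = 35 (f(P, F) = 5*7 = 35)
G(r) = (16 + r)/(2*r) (G(r) = (r + 16)/(r + r) = (16 + r)/((2*r)) = (16 + r)*(1/(2*r)) = (16 + r)/(2*r))
l = 1/661 (l = 2/(35 + 1287) = 2/1322 = 2*(1/1322) = 1/661 ≈ 0.0015129)
l*G(2) = ((½)*(16 + 2)/2)/661 = ((½)*(½)*18)/661 = (1/661)*(9/2) = 9/1322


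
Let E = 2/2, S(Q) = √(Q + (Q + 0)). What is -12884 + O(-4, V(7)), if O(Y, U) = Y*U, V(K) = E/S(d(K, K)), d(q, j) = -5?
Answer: -12884 + 2*I*√10/5 ≈ -12884.0 + 1.2649*I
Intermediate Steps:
S(Q) = √2*√Q (S(Q) = √(Q + Q) = √(2*Q) = √2*√Q)
E = 1 (E = 2*(½) = 1)
V(K) = -I*√10/10 (V(K) = 1/(√2*√(-5)) = 1/(√2*(I*√5)) = 1/(I*√10) = 1*(-I*√10/10) = -I*√10/10)
O(Y, U) = U*Y
-12884 + O(-4, V(7)) = -12884 - I*√10/10*(-4) = -12884 + 2*I*√10/5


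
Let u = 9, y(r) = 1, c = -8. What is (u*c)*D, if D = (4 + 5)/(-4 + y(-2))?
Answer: 216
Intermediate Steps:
D = -3 (D = (4 + 5)/(-4 + 1) = 9/(-3) = 9*(-⅓) = -3)
(u*c)*D = (9*(-8))*(-3) = -72*(-3) = 216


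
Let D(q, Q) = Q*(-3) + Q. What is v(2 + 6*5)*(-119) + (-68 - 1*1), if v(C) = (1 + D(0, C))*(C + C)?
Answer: 479739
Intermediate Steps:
D(q, Q) = -2*Q (D(q, Q) = -3*Q + Q = -2*Q)
v(C) = 2*C*(1 - 2*C) (v(C) = (1 - 2*C)*(C + C) = (1 - 2*C)*(2*C) = 2*C*(1 - 2*C))
v(2 + 6*5)*(-119) + (-68 - 1*1) = (2*(2 + 6*5)*(1 - 2*(2 + 6*5)))*(-119) + (-68 - 1*1) = (2*(2 + 30)*(1 - 2*(2 + 30)))*(-119) + (-68 - 1) = (2*32*(1 - 2*32))*(-119) - 69 = (2*32*(1 - 64))*(-119) - 69 = (2*32*(-63))*(-119) - 69 = -4032*(-119) - 69 = 479808 - 69 = 479739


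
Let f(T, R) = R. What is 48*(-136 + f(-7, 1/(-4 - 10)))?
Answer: -45720/7 ≈ -6531.4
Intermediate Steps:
48*(-136 + f(-7, 1/(-4 - 10))) = 48*(-136 + 1/(-4 - 10)) = 48*(-136 + 1/(-14)) = 48*(-136 - 1/14) = 48*(-1905/14) = -45720/7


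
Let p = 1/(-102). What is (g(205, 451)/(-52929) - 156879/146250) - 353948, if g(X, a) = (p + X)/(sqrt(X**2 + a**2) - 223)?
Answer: -1519190309498805716314/4292115523824375 - 857269*sqrt(146)/1056520744326 ≈ -3.5395e+5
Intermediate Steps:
p = -1/102 ≈ -0.0098039
g(X, a) = (-1/102 + X)/(-223 + sqrt(X**2 + a**2)) (g(X, a) = (-1/102 + X)/(sqrt(X**2 + a**2) - 223) = (-1/102 + X)/(-223 + sqrt(X**2 + a**2)))
(g(205, 451)/(-52929) - 156879/146250) - 353948 = (((-1/102 + 205)/(-223 + sqrt(205**2 + 451**2)))/(-52929) - 156879/146250) - 353948 = (((20909/102)/(-223 + sqrt(42025 + 203401)))*(-1/52929) - 156879*1/146250) - 353948 = (((20909/102)/(-223 + sqrt(245426)))*(-1/52929) - 17431/16250) - 353948 = (((20909/102)/(-223 + 41*sqrt(146)))*(-1/52929) - 17431/16250) - 353948 = ((20909/(102*(-223 + 41*sqrt(146))))*(-1/52929) - 17431/16250) - 353948 = (-20909/(5398758*(-223 + 41*sqrt(146))) - 17431/16250) - 353948 = (-17431/16250 - 20909/(5398758*(-223 + 41*sqrt(146)))) - 353948 = -5751672431/16250 - 20909/(5398758*(-223 + 41*sqrt(146)))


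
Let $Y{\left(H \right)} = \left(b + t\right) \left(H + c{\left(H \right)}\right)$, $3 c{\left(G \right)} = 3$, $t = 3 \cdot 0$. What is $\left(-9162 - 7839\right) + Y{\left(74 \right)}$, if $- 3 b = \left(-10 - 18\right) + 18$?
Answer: $-16751$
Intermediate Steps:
$t = 0$
$c{\left(G \right)} = 1$ ($c{\left(G \right)} = \frac{1}{3} \cdot 3 = 1$)
$b = \frac{10}{3}$ ($b = - \frac{\left(-10 - 18\right) + 18}{3} = - \frac{-28 + 18}{3} = \left(- \frac{1}{3}\right) \left(-10\right) = \frac{10}{3} \approx 3.3333$)
$Y{\left(H \right)} = \frac{10}{3} + \frac{10 H}{3}$ ($Y{\left(H \right)} = \left(\frac{10}{3} + 0\right) \left(H + 1\right) = \frac{10 \left(1 + H\right)}{3} = \frac{10}{3} + \frac{10 H}{3}$)
$\left(-9162 - 7839\right) + Y{\left(74 \right)} = \left(-9162 - 7839\right) + \left(\frac{10}{3} + \frac{10}{3} \cdot 74\right) = -17001 + \left(\frac{10}{3} + \frac{740}{3}\right) = -17001 + 250 = -16751$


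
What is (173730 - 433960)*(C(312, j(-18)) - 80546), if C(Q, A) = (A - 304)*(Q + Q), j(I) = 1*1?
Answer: 70162692140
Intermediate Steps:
j(I) = 1
C(Q, A) = 2*Q*(-304 + A) (C(Q, A) = (-304 + A)*(2*Q) = 2*Q*(-304 + A))
(173730 - 433960)*(C(312, j(-18)) - 80546) = (173730 - 433960)*(2*312*(-304 + 1) - 80546) = -260230*(2*312*(-303) - 80546) = -260230*(-189072 - 80546) = -260230*(-269618) = 70162692140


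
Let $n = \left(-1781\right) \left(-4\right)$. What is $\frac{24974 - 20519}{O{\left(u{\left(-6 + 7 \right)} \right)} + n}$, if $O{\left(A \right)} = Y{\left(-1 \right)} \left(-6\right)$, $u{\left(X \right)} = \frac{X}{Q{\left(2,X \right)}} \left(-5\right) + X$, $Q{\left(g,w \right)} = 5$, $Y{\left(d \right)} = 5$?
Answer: $\frac{4455}{7094} \approx 0.628$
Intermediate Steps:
$n = 7124$
$u{\left(X \right)} = 0$ ($u{\left(X \right)} = \frac{X}{5} \left(-5\right) + X = - X + X = 0$)
$O{\left(A \right)} = -30$ ($O{\left(A \right)} = 5 \left(-6\right) = -30$)
$\frac{24974 - 20519}{O{\left(u{\left(-6 + 7 \right)} \right)} + n} = \frac{24974 - 20519}{-30 + 7124} = \frac{4455}{7094}$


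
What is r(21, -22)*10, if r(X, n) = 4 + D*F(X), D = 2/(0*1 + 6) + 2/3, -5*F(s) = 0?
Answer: 40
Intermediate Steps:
F(s) = 0 (F(s) = -⅕*0 = 0)
D = 1 (D = 2/(0 + 6) + 2*(⅓) = 2/6 + ⅔ = 2*(⅙) + ⅔ = ⅓ + ⅔ = 1)
r(X, n) = 4 (r(X, n) = 4 + 1*0 = 4 + 0 = 4)
r(21, -22)*10 = 4*10 = 40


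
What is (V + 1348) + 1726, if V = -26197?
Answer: -23123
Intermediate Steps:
(V + 1348) + 1726 = (-26197 + 1348) + 1726 = -24849 + 1726 = -23123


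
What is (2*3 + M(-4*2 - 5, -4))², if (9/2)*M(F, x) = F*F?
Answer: 153664/81 ≈ 1897.1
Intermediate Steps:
M(F, x) = 2*F²/9 (M(F, x) = 2*(F*F)/9 = 2*F²/9)
(2*3 + M(-4*2 - 5, -4))² = (2*3 + 2*(-4*2 - 5)²/9)² = (6 + 2*(-8 - 5)²/9)² = (6 + (2/9)*(-13)²)² = (6 + (2/9)*169)² = (6 + 338/9)² = (392/9)² = 153664/81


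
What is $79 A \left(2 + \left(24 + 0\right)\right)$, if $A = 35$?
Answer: $71890$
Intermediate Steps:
$79 A \left(2 + \left(24 + 0\right)\right) = 79 \cdot 35 \left(2 + \left(24 + 0\right)\right) = 2765 \left(2 + 24\right) = 2765 \cdot 26 = 71890$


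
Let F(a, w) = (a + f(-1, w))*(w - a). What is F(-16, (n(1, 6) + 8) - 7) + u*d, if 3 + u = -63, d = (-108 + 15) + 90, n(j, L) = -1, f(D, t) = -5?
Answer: -138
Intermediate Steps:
F(a, w) = (-5 + a)*(w - a) (F(a, w) = (a - 5)*(w - a) = (-5 + a)*(w - a))
d = -3 (d = -93 + 90 = -3)
u = -66 (u = -3 - 63 = -66)
F(-16, (n(1, 6) + 8) - 7) + u*d = (-1*(-16)² - 5*((-1 + 8) - 7) + 5*(-16) - 16*((-1 + 8) - 7)) - 66*(-3) = (-1*256 - 5*(7 - 7) - 80 - 16*(7 - 7)) + 198 = (-256 - 5*0 - 80 - 16*0) + 198 = (-256 + 0 - 80 + 0) + 198 = -336 + 198 = -138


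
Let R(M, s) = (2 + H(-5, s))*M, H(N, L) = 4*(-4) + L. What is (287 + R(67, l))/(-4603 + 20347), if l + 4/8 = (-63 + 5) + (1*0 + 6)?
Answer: -2779/10496 ≈ -0.26477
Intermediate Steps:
H(N, L) = -16 + L
l = -105/2 (l = -½ + ((-63 + 5) + (1*0 + 6)) = -½ + (-58 + (0 + 6)) = -½ + (-58 + 6) = -½ - 52 = -105/2 ≈ -52.500)
R(M, s) = M*(-14 + s) (R(M, s) = (2 + (-16 + s))*M = (-14 + s)*M = M*(-14 + s))
(287 + R(67, l))/(-4603 + 20347) = (287 + 67*(-14 - 105/2))/(-4603 + 20347) = (287 + 67*(-133/2))/15744 = (287 - 8911/2)*(1/15744) = -8337/2*1/15744 = -2779/10496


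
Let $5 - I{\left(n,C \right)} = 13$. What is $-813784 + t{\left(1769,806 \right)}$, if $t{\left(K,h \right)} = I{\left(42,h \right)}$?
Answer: $-813792$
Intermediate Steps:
$I{\left(n,C \right)} = -8$ ($I{\left(n,C \right)} = 5 - 13 = -8$)
$t{\left(K,h \right)} = -8$
$-813784 + t{\left(1769,806 \right)} = -813784 - 8 = -813792$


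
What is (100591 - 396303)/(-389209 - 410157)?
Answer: 147856/399683 ≈ 0.36993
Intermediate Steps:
(100591 - 396303)/(-389209 - 410157) = -295712/(-799366) = -295712*(-1/799366) = 147856/399683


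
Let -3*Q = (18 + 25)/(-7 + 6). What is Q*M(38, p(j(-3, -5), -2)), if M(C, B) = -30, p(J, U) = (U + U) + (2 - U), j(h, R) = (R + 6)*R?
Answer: -430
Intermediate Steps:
j(h, R) = R*(6 + R) (j(h, R) = (6 + R)*R = R*(6 + R))
p(J, U) = 2 + U (p(J, U) = 2*U + (2 - U) = 2 + U)
Q = 43/3 (Q = -(18 + 25)/(3*(-7 + 6)) = -43/(3*(-1)) = -43*(-1)/3 = -⅓*(-43) = 43/3 ≈ 14.333)
Q*M(38, p(j(-3, -5), -2)) = (43/3)*(-30) = -430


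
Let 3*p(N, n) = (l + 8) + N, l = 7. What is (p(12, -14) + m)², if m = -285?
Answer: 76176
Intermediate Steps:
p(N, n) = 5 + N/3 (p(N, n) = ((7 + 8) + N)/3 = (15 + N)/3 = 5 + N/3)
(p(12, -14) + m)² = ((5 + (⅓)*12) - 285)² = ((5 + 4) - 285)² = (9 - 285)² = (-276)² = 76176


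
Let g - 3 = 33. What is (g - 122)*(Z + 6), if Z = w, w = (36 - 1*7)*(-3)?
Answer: 6966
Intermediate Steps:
g = 36 (g = 3 + 33 = 36)
w = -87 (w = (36 - 7)*(-3) = 29*(-3) = -87)
Z = -87
(g - 122)*(Z + 6) = (36 - 122)*(-87 + 6) = -86*(-81) = 6966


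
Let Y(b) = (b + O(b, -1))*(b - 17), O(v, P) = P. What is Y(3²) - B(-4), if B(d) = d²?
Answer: -80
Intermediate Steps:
Y(b) = (-1 + b)*(-17 + b) (Y(b) = (b - 1)*(b - 17) = (-1 + b)*(-17 + b))
Y(3²) - B(-4) = (17 + (3²)² - 18*3²) - 1*(-4)² = (17 + 9² - 18*9) - 1*16 = (17 + 81 - 162) - 16 = -64 - 16 = -80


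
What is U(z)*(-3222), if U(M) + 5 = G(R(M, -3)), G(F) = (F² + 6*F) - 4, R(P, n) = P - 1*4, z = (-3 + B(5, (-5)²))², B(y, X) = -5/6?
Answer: -39330059/72 ≈ -5.4625e+5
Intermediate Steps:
B(y, X) = -⅚ (B(y, X) = -5*⅙ = -⅚)
z = 529/36 (z = (-3 - ⅚)² = (-23/6)² = 529/36 ≈ 14.694)
R(P, n) = -4 + P (R(P, n) = P - 4 = -4 + P)
G(F) = -4 + F² + 6*F
U(M) = -33 + (-4 + M)² + 6*M (U(M) = -5 + (-4 + (-4 + M)² + 6*(-4 + M)) = -5 + (-4 + (-4 + M)² + (-24 + 6*M)) = -5 + (-28 + (-4 + M)² + 6*M) = -33 + (-4 + M)² + 6*M)
U(z)*(-3222) = (-17 + (529/36)² - 2*529/36)*(-3222) = (-17 + 279841/1296 - 529/18)*(-3222) = (219721/1296)*(-3222) = -39330059/72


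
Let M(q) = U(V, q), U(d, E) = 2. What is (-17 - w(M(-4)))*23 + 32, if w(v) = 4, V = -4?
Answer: -451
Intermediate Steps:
M(q) = 2
(-17 - w(M(-4)))*23 + 32 = (-17 - 1*4)*23 + 32 = (-17 - 4)*23 + 32 = -21*23 + 32 = -483 + 32 = -451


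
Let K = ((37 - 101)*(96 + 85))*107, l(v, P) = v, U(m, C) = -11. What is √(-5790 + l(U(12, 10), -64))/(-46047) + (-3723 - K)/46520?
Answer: 247153/9304 - I*√5801/46047 ≈ 26.564 - 0.0016541*I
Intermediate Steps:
K = -1239488 (K = -64*181*107 = -11584*107 = -1239488)
√(-5790 + l(U(12, 10), -64))/(-46047) + (-3723 - K)/46520 = √(-5790 - 11)/(-46047) + (-3723 - 1*(-1239488))/46520 = √(-5801)*(-1/46047) + (-3723 + 1239488)*(1/46520) = (I*√5801)*(-1/46047) + 1235765*(1/46520) = -I*√5801/46047 + 247153/9304 = 247153/9304 - I*√5801/46047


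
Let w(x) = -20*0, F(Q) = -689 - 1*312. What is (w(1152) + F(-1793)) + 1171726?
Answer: 1170725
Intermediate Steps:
F(Q) = -1001 (F(Q) = -689 - 312 = -1001)
w(x) = 0
(w(1152) + F(-1793)) + 1171726 = (0 - 1001) + 1171726 = -1001 + 1171726 = 1170725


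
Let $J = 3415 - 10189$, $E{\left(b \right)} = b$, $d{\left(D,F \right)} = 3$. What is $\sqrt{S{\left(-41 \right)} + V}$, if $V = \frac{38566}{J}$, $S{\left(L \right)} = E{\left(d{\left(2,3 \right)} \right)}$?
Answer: $\frac{i \sqrt{30896214}}{3387} \approx 1.6411 i$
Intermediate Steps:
$J = -6774$ ($J = 3415 - 10189 = -6774$)
$S{\left(L \right)} = 3$
$V = - \frac{19283}{3387}$ ($V = \frac{38566}{-6774} = 38566 \left(- \frac{1}{6774}\right) = - \frac{19283}{3387} \approx -5.6932$)
$\sqrt{S{\left(-41 \right)} + V} = \sqrt{3 - \frac{19283}{3387}} = \sqrt{- \frac{9122}{3387}} = \frac{i \sqrt{30896214}}{3387}$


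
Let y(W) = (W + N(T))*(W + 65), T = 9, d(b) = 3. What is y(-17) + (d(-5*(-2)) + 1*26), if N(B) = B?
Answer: -355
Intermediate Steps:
y(W) = (9 + W)*(65 + W) (y(W) = (W + 9)*(W + 65) = (9 + W)*(65 + W))
y(-17) + (d(-5*(-2)) + 1*26) = (585 + (-17)² + 74*(-17)) + (3 + 1*26) = (585 + 289 - 1258) + (3 + 26) = -384 + 29 = -355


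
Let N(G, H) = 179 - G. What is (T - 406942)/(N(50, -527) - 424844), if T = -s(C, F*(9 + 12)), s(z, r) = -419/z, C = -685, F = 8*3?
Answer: 278755689/290929775 ≈ 0.95815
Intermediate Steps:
F = 24
T = -419/685 (T = -(-419)/(-685) = -(-419)*(-1)/685 = -1*419/685 = -419/685 ≈ -0.61168)
(T - 406942)/(N(50, -527) - 424844) = (-419/685 - 406942)/((179 - 1*50) - 424844) = -278755689/(685*((179 - 50) - 424844)) = -278755689/(685*(129 - 424844)) = -278755689/685/(-424715) = -278755689/685*(-1/424715) = 278755689/290929775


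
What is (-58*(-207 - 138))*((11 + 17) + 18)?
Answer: 920460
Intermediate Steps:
(-58*(-207 - 138))*((11 + 17) + 18) = (-58*(-345))*(28 + 18) = 20010*46 = 920460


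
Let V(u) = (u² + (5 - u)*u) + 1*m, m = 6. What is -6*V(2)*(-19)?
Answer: 1824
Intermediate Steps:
V(u) = 6 + u² + u*(5 - u) (V(u) = (u² + (5 - u)*u) + 1*6 = (u² + u*(5 - u)) + 6 = 6 + u² + u*(5 - u))
-6*V(2)*(-19) = -6*(6 + 5*2)*(-19) = -6*(6 + 10)*(-19) = -6*16*(-19) = -96*(-19) = 1824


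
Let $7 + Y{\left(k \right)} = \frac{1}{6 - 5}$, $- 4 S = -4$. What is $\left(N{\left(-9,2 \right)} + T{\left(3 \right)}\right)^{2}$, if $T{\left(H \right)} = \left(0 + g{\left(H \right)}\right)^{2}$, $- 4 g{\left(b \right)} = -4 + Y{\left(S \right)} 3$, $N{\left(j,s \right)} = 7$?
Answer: $\frac{22201}{16} \approx 1387.6$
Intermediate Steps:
$S = 1$ ($S = \left(- \frac{1}{4}\right) \left(-4\right) = 1$)
$Y{\left(k \right)} = -6$ ($Y{\left(k \right)} = -7 + \frac{1}{6 - 5} = -7 + 1^{-1} = -7 + 1 = -6$)
$g{\left(b \right)} = \frac{11}{2}$ ($g{\left(b \right)} = - \frac{-4 - 18}{4} = \left(- \frac{1}{4}\right) \left(-22\right) = \frac{11}{2}$)
$T{\left(H \right)} = \frac{121}{4}$ ($T{\left(H \right)} = \left(0 + \frac{11}{2}\right)^{2} = \left(\frac{11}{2}\right)^{2} = \frac{121}{4}$)
$\left(N{\left(-9,2 \right)} + T{\left(3 \right)}\right)^{2} = \left(7 + \frac{121}{4}\right)^{2} = \left(\frac{149}{4}\right)^{2} = \frac{22201}{16}$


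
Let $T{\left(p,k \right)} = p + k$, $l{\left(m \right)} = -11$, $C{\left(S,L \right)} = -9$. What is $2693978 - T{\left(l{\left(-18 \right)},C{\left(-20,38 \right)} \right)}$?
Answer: $2693998$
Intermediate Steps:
$T{\left(p,k \right)} = k + p$
$2693978 - T{\left(l{\left(-18 \right)},C{\left(-20,38 \right)} \right)} = 2693978 - \left(-9 - 11\right) = 2693978 - -20 = 2693978 + 20 = 2693998$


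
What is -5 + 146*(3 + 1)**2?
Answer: 2331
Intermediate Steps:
-5 + 146*(3 + 1)**2 = -5 + 146*4**2 = -5 + 146*16 = -5 + 2336 = 2331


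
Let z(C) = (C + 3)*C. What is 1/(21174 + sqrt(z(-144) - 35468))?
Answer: 10587/224176720 - I*sqrt(3791)/224176720 ≈ 4.7226e-5 - 2.7465e-7*I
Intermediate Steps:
z(C) = C*(3 + C) (z(C) = (3 + C)*C = C*(3 + C))
1/(21174 + sqrt(z(-144) - 35468)) = 1/(21174 + sqrt(-144*(3 - 144) - 35468)) = 1/(21174 + sqrt(-144*(-141) - 35468)) = 1/(21174 + sqrt(20304 - 35468)) = 1/(21174 + sqrt(-15164)) = 1/(21174 + 2*I*sqrt(3791))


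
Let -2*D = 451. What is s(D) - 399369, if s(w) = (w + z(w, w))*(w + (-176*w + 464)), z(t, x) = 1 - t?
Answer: -718885/2 ≈ -3.5944e+5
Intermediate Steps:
D = -451/2 (D = -½*451 = -451/2 ≈ -225.50)
s(w) = 464 - 175*w (s(w) = (w + (1 - w))*(w + (-176*w + 464)) = 1*(w + (464 - 176*w)) = 1*(464 - 175*w) = 464 - 175*w)
s(D) - 399369 = (464 - 175*(-451/2)) - 399369 = (464 + 78925/2) - 399369 = 79853/2 - 399369 = -718885/2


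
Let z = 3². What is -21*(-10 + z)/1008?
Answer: 1/48 ≈ 0.020833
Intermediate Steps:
z = 9
-21*(-10 + z)/1008 = -21*(-10 + 9)/1008 = -21*(-1)*(1/1008) = 21*(1/1008) = 1/48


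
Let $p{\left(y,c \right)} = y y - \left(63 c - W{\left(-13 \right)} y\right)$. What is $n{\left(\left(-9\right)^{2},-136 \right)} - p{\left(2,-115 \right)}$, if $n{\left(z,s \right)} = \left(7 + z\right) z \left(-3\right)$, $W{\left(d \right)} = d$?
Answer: $-28607$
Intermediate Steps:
$p{\left(y,c \right)} = y^{2} - 63 c - 13 y$ ($p{\left(y,c \right)} = y y - \left(13 y + 63 c\right) = y^{2} - \left(13 y + 63 c\right) = y^{2} - 63 c - 13 y$)
$n{\left(z,s \right)} = - 3 z \left(7 + z\right)$ ($n{\left(z,s \right)} = \left(7 + z\right) \left(- 3 z\right) = - 3 z \left(7 + z\right)$)
$n{\left(\left(-9\right)^{2},-136 \right)} - p{\left(2,-115 \right)} = - 3 \left(-9\right)^{2} \left(7 + \left(-9\right)^{2}\right) - \left(2^{2} - -7245 - 26\right) = \left(-3\right) 81 \left(7 + 81\right) - \left(4 + 7245 - 26\right) = \left(-3\right) 81 \cdot 88 - 7223 = -21384 - 7223 = -28607$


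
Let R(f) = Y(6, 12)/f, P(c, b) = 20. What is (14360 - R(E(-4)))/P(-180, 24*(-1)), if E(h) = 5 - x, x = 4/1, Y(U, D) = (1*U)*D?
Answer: 3572/5 ≈ 714.40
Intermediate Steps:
Y(U, D) = D*U (Y(U, D) = U*D = D*U)
x = 4 (x = 4*1 = 4)
E(h) = 1 (E(h) = 5 - 1*4 = 5 - 4 = 1)
R(f) = 72/f (R(f) = (12*6)/f = 72/f)
(14360 - R(E(-4)))/P(-180, 24*(-1)) = (14360 - 72/1)/20 = (14360 - 72)*(1/20) = 14288*(1/20) = 3572/5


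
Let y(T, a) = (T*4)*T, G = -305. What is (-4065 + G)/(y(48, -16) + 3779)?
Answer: -38/113 ≈ -0.33628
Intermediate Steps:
y(T, a) = 4*T² (y(T, a) = (4*T)*T = 4*T²)
(-4065 + G)/(y(48, -16) + 3779) = (-4065 - 305)/(4*48² + 3779) = -4370/(4*2304 + 3779) = -4370/(9216 + 3779) = -4370/12995 = -4370*1/12995 = -38/113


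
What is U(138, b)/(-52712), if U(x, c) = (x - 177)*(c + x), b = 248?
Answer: 7527/26356 ≈ 0.28559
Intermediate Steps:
U(x, c) = (-177 + x)*(c + x)
U(138, b)/(-52712) = (138**2 - 177*248 - 177*138 + 248*138)/(-52712) = (19044 - 43896 - 24426 + 34224)*(-1/52712) = -15054*(-1/52712) = 7527/26356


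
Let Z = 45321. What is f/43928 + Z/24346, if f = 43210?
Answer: 760712887/267367772 ≈ 2.8452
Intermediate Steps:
f/43928 + Z/24346 = 43210/43928 + 45321/24346 = 43210*(1/43928) + 45321*(1/24346) = 21605/21964 + 45321/24346 = 760712887/267367772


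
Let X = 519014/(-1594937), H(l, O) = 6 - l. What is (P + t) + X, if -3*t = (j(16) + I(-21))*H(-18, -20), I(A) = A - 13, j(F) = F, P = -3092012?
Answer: -4931335191330/1594937 ≈ -3.0919e+6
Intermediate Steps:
I(A) = -13 + A
X = -519014/1594937 (X = 519014*(-1/1594937) = -519014/1594937 ≈ -0.32541)
t = 144 (t = -(16 + (-13 - 21))*(6 - 1*(-18))/3 = -(16 - 34)*(6 + 18)/3 = -(-6)*24 = -⅓*(-432) = 144)
(P + t) + X = (-3092012 + 144) - 519014/1594937 = -3091868 - 519014/1594937 = -4931335191330/1594937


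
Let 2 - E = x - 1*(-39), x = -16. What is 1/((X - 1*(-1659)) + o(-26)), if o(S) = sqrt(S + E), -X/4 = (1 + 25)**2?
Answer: -1045/1092072 - I*sqrt(47)/1092072 ≈ -0.0009569 - 6.2777e-6*I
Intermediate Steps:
E = -21 (E = 2 - (-16 - 1*(-39)) = 2 - (-16 + 39) = 2 - 1*23 = 2 - 23 = -21)
X = -2704 (X = -4*(1 + 25)**2 = -4*26**2 = -4*676 = -2704)
o(S) = sqrt(-21 + S) (o(S) = sqrt(S - 21) = sqrt(-21 + S))
1/((X - 1*(-1659)) + o(-26)) = 1/((-2704 - 1*(-1659)) + sqrt(-21 - 26)) = 1/((-2704 + 1659) + sqrt(-47)) = 1/(-1045 + I*sqrt(47))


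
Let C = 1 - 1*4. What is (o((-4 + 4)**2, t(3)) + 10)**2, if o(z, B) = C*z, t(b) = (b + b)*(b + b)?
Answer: 100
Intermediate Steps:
t(b) = 4*b**2 (t(b) = (2*b)*(2*b) = 4*b**2)
C = -3 (C = 1 - 4 = -3)
o(z, B) = -3*z
(o((-4 + 4)**2, t(3)) + 10)**2 = (-3*(-4 + 4)**2 + 10)**2 = (-3*0**2 + 10)**2 = (-3*0 + 10)**2 = (0 + 10)**2 = 10**2 = 100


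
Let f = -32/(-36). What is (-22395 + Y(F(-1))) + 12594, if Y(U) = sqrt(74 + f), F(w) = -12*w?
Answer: -9801 + sqrt(674)/3 ≈ -9792.3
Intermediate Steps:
f = 8/9 (f = -32*(-1/36) = 8/9 ≈ 0.88889)
Y(U) = sqrt(674)/3 (Y(U) = sqrt(74 + 8/9) = sqrt(674/9) = sqrt(674)/3)
(-22395 + Y(F(-1))) + 12594 = (-22395 + sqrt(674)/3) + 12594 = -9801 + sqrt(674)/3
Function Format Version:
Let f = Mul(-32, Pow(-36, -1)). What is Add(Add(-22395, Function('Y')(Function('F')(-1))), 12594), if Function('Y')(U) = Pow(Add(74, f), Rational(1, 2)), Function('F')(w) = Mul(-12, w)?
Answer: Add(-9801, Mul(Rational(1, 3), Pow(674, Rational(1, 2)))) ≈ -9792.3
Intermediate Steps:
f = Rational(8, 9) (f = Mul(-32, Rational(-1, 36)) = Rational(8, 9) ≈ 0.88889)
Function('Y')(U) = Mul(Rational(1, 3), Pow(674, Rational(1, 2))) (Function('Y')(U) = Pow(Add(74, Rational(8, 9)), Rational(1, 2)) = Pow(Rational(674, 9), Rational(1, 2)) = Mul(Rational(1, 3), Pow(674, Rational(1, 2))))
Add(Add(-22395, Function('Y')(Function('F')(-1))), 12594) = Add(Add(-22395, Mul(Rational(1, 3), Pow(674, Rational(1, 2)))), 12594) = Add(-9801, Mul(Rational(1, 3), Pow(674, Rational(1, 2))))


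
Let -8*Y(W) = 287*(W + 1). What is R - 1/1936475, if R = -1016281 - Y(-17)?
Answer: -1969114286126/1936475 ≈ -1.0169e+6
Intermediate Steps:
Y(W) = -287/8 - 287*W/8 (Y(W) = -287*(W + 1)/8 = -287*(1 + W)/8 = -(287 + 287*W)/8 = -287/8 - 287*W/8)
R = -1016855 (R = -1016281 - (-287/8 - 287/8*(-17)) = -1016281 - (-287/8 + 4879/8) = -1016281 - 1*574 = -1016281 - 574 = -1016855)
R - 1/1936475 = -1016855 - 1/1936475 = -1969114286126/1936475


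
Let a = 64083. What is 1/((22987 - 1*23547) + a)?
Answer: 1/63523 ≈ 1.5742e-5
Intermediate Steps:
1/((22987 - 1*23547) + a) = 1/((22987 - 1*23547) + 64083) = 1/((22987 - 23547) + 64083) = 1/(-560 + 64083) = 1/63523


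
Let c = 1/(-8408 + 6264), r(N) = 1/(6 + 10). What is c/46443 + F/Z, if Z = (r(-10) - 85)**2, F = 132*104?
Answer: 38882105155175/20433438282528 ≈ 1.9029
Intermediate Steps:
F = 13728
r(N) = 1/16
c = -1/2144 (c = 1/(-2144) = -1/2144 ≈ -0.00046642)
Z = 1846881/256 (Z = (1/16 - 85)**2 = (-1359/16)**2 = 1846881/256 ≈ 7214.4)
c/46443 + F/Z = -1/2144/46443 + 13728/(1846881/256) = -1/2144*1/46443 + 13728*(256/1846881) = -1/99573792 + 1171456/615627 = 38882105155175/20433438282528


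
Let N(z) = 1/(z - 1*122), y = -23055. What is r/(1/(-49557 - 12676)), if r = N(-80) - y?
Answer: -289825864397/202 ≈ -1.4348e+9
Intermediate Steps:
N(z) = 1/(-122 + z) (N(z) = 1/(z - 122) = 1/(-122 + z))
r = 4657109/202 (r = 1/(-122 - 80) - 1*(-23055) = 1/(-202) + 23055 = -1/202 + 23055 = 4657109/202 ≈ 23055.)
r/(1/(-49557 - 12676)) = 4657109/(202*(1/(-49557 - 12676))) = 4657109/(202*(1/(-62233))) = 4657109/(202*(-1/62233)) = (4657109/202)*(-62233) = -289825864397/202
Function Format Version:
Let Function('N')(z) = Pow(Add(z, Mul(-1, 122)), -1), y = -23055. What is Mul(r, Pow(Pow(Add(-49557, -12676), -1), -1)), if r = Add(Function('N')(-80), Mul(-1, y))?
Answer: Rational(-289825864397, 202) ≈ -1.4348e+9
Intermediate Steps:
Function('N')(z) = Pow(Add(-122, z), -1) (Function('N')(z) = Pow(Add(z, -122), -1) = Pow(Add(-122, z), -1))
r = Rational(4657109, 202) (r = Add(Pow(Add(-122, -80), -1), Mul(-1, -23055)) = Add(Pow(-202, -1), 23055) = Add(Rational(-1, 202), 23055) = Rational(4657109, 202) ≈ 23055.)
Mul(r, Pow(Pow(Add(-49557, -12676), -1), -1)) = Mul(Rational(4657109, 202), Pow(Pow(Add(-49557, -12676), -1), -1)) = Mul(Rational(4657109, 202), Pow(Pow(-62233, -1), -1)) = Mul(Rational(4657109, 202), Pow(Rational(-1, 62233), -1)) = Mul(Rational(4657109, 202), -62233) = Rational(-289825864397, 202)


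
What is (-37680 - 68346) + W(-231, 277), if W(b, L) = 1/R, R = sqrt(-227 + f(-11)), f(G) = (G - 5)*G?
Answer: -106026 - I*sqrt(51)/51 ≈ -1.0603e+5 - 0.14003*I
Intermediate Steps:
f(G) = G*(-5 + G) (f(G) = (-5 + G)*G = G*(-5 + G))
R = I*sqrt(51) (R = sqrt(-227 - 11*(-5 - 11)) = sqrt(-227 - 11*(-16)) = sqrt(-227 + 176) = sqrt(-51) = I*sqrt(51) ≈ 7.1414*I)
W(b, L) = -I*sqrt(51)/51 (W(b, L) = 1/(I*sqrt(51)) = -I*sqrt(51)/51)
(-37680 - 68346) + W(-231, 277) = (-37680 - 68346) - I*sqrt(51)/51 = -106026 - I*sqrt(51)/51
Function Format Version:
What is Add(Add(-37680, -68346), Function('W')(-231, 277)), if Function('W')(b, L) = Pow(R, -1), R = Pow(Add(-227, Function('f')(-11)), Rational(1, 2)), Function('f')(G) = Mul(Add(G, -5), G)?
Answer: Add(-106026, Mul(Rational(-1, 51), I, Pow(51, Rational(1, 2)))) ≈ Add(-1.0603e+5, Mul(-0.14003, I))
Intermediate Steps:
Function('f')(G) = Mul(G, Add(-5, G)) (Function('f')(G) = Mul(Add(-5, G), G) = Mul(G, Add(-5, G)))
R = Mul(I, Pow(51, Rational(1, 2))) (R = Pow(Add(-227, Mul(-11, Add(-5, -11))), Rational(1, 2)) = Pow(Add(-227, Mul(-11, -16)), Rational(1, 2)) = Pow(Add(-227, 176), Rational(1, 2)) = Pow(-51, Rational(1, 2)) = Mul(I, Pow(51, Rational(1, 2))) ≈ Mul(7.1414, I))
Function('W')(b, L) = Mul(Rational(-1, 51), I, Pow(51, Rational(1, 2))) (Function('W')(b, L) = Pow(Mul(I, Pow(51, Rational(1, 2))), -1) = Mul(Rational(-1, 51), I, Pow(51, Rational(1, 2))))
Add(Add(-37680, -68346), Function('W')(-231, 277)) = Add(Add(-37680, -68346), Mul(Rational(-1, 51), I, Pow(51, Rational(1, 2)))) = Add(-106026, Mul(Rational(-1, 51), I, Pow(51, Rational(1, 2))))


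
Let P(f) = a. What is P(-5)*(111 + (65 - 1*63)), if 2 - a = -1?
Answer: 339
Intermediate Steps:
a = 3 (a = 2 - 1*(-1) = 2 + 1 = 3)
P(f) = 3
P(-5)*(111 + (65 - 1*63)) = 3*(111 + (65 - 1*63)) = 3*(111 + (65 - 63)) = 3*(111 + 2) = 3*113 = 339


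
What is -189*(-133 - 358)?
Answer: 92799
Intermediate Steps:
-189*(-133 - 358) = -189*(-491) = 92799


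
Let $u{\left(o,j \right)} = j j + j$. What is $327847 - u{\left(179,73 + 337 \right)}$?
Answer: $159337$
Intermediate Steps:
$u{\left(o,j \right)} = j + j^{2}$ ($u{\left(o,j \right)} = j^{2} + j = j + j^{2}$)
$327847 - u{\left(179,73 + 337 \right)} = 327847 - \left(73 + 337\right) \left(1 + \left(73 + 337\right)\right) = 327847 - 410 \left(1 + 410\right) = 327847 - 410 \cdot 411 = 327847 - 168510 = 159337$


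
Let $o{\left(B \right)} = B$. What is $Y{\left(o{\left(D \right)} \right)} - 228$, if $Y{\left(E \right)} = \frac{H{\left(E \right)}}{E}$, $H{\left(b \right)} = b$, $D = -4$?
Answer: $-227$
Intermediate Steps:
$Y{\left(E \right)} = 1$ ($Y{\left(E \right)} = \frac{E}{E} = 1$)
$Y{\left(o{\left(D \right)} \right)} - 228 = 1 - 228 = -227$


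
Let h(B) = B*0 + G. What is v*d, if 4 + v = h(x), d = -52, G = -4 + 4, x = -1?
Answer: 208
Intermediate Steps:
G = 0
h(B) = 0 (h(B) = B*0 + 0 = 0 + 0 = 0)
v = -4 (v = -4 + 0 = -4)
v*d = -4*(-52) = 208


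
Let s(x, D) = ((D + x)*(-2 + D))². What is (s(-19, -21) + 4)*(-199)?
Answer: -168434396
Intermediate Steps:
s(x, D) = (-2 + D)²*(D + x)² (s(x, D) = ((-2 + D)*(D + x))² = (-2 + D)²*(D + x)²)
(s(-19, -21) + 4)*(-199) = ((-2 - 21)²*(-21 - 19)² + 4)*(-199) = ((-23)²*(-40)² + 4)*(-199) = (529*1600 + 4)*(-199) = (846400 + 4)*(-199) = 846404*(-199) = -168434396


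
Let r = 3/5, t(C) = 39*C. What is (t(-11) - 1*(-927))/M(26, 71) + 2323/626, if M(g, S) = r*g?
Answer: 289989/8138 ≈ 35.634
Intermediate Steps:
r = 3/5 (r = 3*(1/5) = 3/5 ≈ 0.60000)
M(g, S) = 3*g/5
(t(-11) - 1*(-927))/M(26, 71) + 2323/626 = (39*(-11) - 1*(-927))/(((3/5)*26)) + 2323/626 = (-429 + 927)/(78/5) + 2323*(1/626) = 498*(5/78) + 2323/626 = 415/13 + 2323/626 = 289989/8138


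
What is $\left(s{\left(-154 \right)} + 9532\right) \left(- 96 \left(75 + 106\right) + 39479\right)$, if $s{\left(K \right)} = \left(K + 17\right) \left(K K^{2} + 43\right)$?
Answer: $11059541270327$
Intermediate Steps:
$s{\left(K \right)} = \left(17 + K\right) \left(43 + K^{3}\right)$ ($s{\left(K \right)} = \left(17 + K\right) \left(K^{3} + 43\right) = \left(17 + K\right) \left(43 + K^{3}\right)$)
$\left(s{\left(-154 \right)} + 9532\right) \left(- 96 \left(75 + 106\right) + 39479\right) = \left(\left(731 + \left(-154\right)^{4} + 17 \left(-154\right)^{3} + 43 \left(-154\right)\right) + 9532\right) \left(- 96 \left(75 + 106\right) + 39479\right) = \left(\left(731 + 562448656 + 17 \left(-3652264\right) - 6622\right) + 9532\right) \left(\left(-96\right) 181 + 39479\right) = \left(\left(731 + 562448656 - 62088488 - 6622\right) + 9532\right) \left(-17376 + 39479\right) = \left(500354277 + 9532\right) 22103 = 500363809 \cdot 22103 = 11059541270327$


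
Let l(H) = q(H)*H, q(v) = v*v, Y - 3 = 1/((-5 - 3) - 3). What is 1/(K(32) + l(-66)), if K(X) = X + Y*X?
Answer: -11/3161080 ≈ -3.4798e-6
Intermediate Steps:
Y = 32/11 (Y = 3 + 1/((-5 - 3) - 3) = 3 + 1/(-8 - 3) = 3 + 1/(-11) = 3 - 1/11 = 32/11 ≈ 2.9091)
q(v) = v²
l(H) = H³ (l(H) = H²*H = H³)
K(X) = 43*X/11 (K(X) = X + 32*X/11 = 43*X/11)
1/(K(32) + l(-66)) = 1/((43/11)*32 + (-66)³) = 1/(1376/11 - 287496) = 1/(-3161080/11) = -11/3161080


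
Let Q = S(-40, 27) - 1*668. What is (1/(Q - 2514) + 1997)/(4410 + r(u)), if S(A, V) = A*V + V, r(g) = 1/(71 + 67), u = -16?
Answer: 1167106572/2577340535 ≈ 0.45283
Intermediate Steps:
r(g) = 1/138
S(A, V) = V + A*V
Q = -1721 (Q = 27*(1 - 40) - 1*668 = 27*(-39) - 668 = -1053 - 668 = -1721)
(1/(Q - 2514) + 1997)/(4410 + r(u)) = (1/(-1721 - 2514) + 1997)/(4410 + 1/138) = (1/(-4235) + 1997)/(608581/138) = (-1/4235 + 1997)*(138/608581) = (8457294/4235)*(138/608581) = 1167106572/2577340535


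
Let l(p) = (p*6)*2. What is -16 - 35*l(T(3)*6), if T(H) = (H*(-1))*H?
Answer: 22664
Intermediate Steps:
T(H) = -H**2 (T(H) = (-H)*H = -H**2)
l(p) = 12*p (l(p) = (6*p)*2 = 12*p)
-16 - 35*l(T(3)*6) = -16 - 420*-1*3**2*6 = -16 - 420*-1*9*6 = -16 - 420*(-9*6) = -16 - 420*(-54) = -16 - 35*(-648) = -16 + 22680 = 22664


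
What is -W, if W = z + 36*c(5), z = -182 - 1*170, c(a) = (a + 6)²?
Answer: -4004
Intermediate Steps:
c(a) = (6 + a)²
z = -352 (z = -182 - 170 = -352)
W = 4004 (W = -352 + 36*(6 + 5)² = -352 + 36*11² = -352 + 36*121 = -352 + 4356 = 4004)
-W = -1*4004 = -4004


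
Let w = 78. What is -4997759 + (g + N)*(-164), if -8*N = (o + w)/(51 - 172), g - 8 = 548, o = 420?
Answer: -615772312/121 ≈ -5.0890e+6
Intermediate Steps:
g = 556 (g = 8 + 548 = 556)
N = 249/484 (N = -(420 + 78)/(8*(51 - 172)) = -249/(4*(-121)) = -249*(-1)/(4*121) = -⅛*(-498/121) = 249/484 ≈ 0.51446)
-4997759 + (g + N)*(-164) = -4997759 + (556 + 249/484)*(-164) = -4997759 + (269353/484)*(-164) = -4997759 - 11043473/121 = -615772312/121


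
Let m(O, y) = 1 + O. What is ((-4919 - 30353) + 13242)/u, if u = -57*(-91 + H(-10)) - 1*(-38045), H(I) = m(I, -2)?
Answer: -4406/8749 ≈ -0.50360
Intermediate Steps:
H(I) = 1 + I
u = 43745 (u = -57*(-91 + (1 - 10)) - 1*(-38045) = -57*(-91 - 9) + 38045 = -57*(-100) + 38045 = 5700 + 38045 = 43745)
((-4919 - 30353) + 13242)/u = ((-4919 - 30353) + 13242)/43745 = (-35272 + 13242)*(1/43745) = -22030*1/43745 = -4406/8749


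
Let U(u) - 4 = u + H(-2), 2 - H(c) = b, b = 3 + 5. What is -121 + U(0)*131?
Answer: -383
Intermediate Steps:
b = 8
H(c) = -6 (H(c) = 2 - 1*8 = 2 - 8 = -6)
U(u) = -2 + u (U(u) = 4 + (u - 6) = 4 + (-6 + u) = -2 + u)
-121 + U(0)*131 = -121 + (-2 + 0)*131 = -121 - 2*131 = -121 - 262 = -383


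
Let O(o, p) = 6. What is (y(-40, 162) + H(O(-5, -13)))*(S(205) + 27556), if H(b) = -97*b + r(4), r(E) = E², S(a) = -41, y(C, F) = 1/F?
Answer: -2522877865/162 ≈ -1.5573e+7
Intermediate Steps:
H(b) = 16 - 97*b (H(b) = -97*b + 4² = -97*b + 16 = 16 - 97*b)
(y(-40, 162) + H(O(-5, -13)))*(S(205) + 27556) = (1/162 + (16 - 97*6))*(-41 + 27556) = (1/162 + (16 - 582))*27515 = (1/162 - 566)*27515 = -91691/162*27515 = -2522877865/162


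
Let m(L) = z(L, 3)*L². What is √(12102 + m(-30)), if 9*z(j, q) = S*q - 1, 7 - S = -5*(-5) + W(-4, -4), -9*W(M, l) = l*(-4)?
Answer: √64218/3 ≈ 84.471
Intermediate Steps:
W(M, l) = 4*l/9 (W(M, l) = -l*(-4)/9 = -(-4)*l/9 = 4*l/9)
S = -146/9 (S = 7 - (-5*(-5) + (4/9)*(-4)) = 7 - (25 - 16/9) = 7 - 1*209/9 = 7 - 209/9 = -146/9 ≈ -16.222)
z(j, q) = -⅑ - 146*q/81 (z(j, q) = (-146*q/9 - 1)/9 = (-1 - 146*q/9)/9 = -⅑ - 146*q/81)
m(L) = -149*L²/27 (m(L) = (-⅑ - 146/81*3)*L² = (-⅑ - 146/27)*L² = -149*L²/27)
√(12102 + m(-30)) = √(12102 - 149/27*(-30)²) = √(12102 - 149/27*900) = √(12102 - 14900/3) = √(21406/3) = √64218/3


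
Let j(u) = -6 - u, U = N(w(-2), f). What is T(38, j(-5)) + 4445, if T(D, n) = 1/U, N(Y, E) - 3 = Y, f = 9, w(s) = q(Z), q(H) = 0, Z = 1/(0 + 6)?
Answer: 13336/3 ≈ 4445.3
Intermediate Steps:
Z = ⅙ (Z = 1/6 = ⅙ ≈ 0.16667)
w(s) = 0
N(Y, E) = 3 + Y
U = 3 (U = 3 + 0 = 3)
T(D, n) = ⅓ (T(D, n) = 1/3 = ⅓)
T(38, j(-5)) + 4445 = ⅓ + 4445 = 13336/3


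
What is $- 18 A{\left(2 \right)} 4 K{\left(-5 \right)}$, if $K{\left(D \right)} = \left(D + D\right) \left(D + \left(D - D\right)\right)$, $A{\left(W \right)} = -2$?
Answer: $7200$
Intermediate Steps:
$K{\left(D \right)} = 2 D^{2}$ ($K{\left(D \right)} = 2 D \left(D + 0\right) = 2 D D = 2 D^{2}$)
$- 18 A{\left(2 \right)} 4 K{\left(-5 \right)} = \left(-18\right) \left(-2\right) 4 \cdot 2 \left(-5\right)^{2} = 36 \cdot 4 \cdot 2 \cdot 25 = 36 \cdot 4 \cdot 50 = 36 \cdot 200 = 7200$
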